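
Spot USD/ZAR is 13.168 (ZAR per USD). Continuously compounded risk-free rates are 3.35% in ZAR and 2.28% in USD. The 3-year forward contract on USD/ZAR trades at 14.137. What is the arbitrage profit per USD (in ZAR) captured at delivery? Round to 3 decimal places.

Fair forward: F* = S·e^(carry·T), with carry = (r_ZAR − r_USD) = 0.0335 − 0.0228 = 0.0107
F* = 13.168 · e^(0.0107 × 3) = 13.168 · e^0.032100 = 13.168 × 1.032621 = 13.5976
Market 14.137 > fair 13.5976: forward overpriced → cash-and-carry (buy spot, short the forward).
At maturity, profit = |F_mkt − F*| = |14.137 − 13.5976| = 0.539 per USD (in ZAR)

0.539 per USD (in ZAR)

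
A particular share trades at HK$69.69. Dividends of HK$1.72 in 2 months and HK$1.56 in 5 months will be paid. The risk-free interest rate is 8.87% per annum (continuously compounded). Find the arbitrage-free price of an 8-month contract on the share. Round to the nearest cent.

HK$70.54

PV(dividends) I = 1.72·e^(−0.0887·2/12) + 1.56·e^(−0.0887·5/12)
I = 1.6948 + 1.5034 = 3.1982
F = (S − I)·e^(rT) = (69.69 − 3.1982) · e^(0.0887·8/12)
= 66.4918 · e^0.059133 = 66.4918 × 1.060916 = HK$70.54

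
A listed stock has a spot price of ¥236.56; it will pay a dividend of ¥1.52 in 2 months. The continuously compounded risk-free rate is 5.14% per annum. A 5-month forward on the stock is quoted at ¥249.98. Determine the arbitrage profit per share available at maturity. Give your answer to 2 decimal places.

¥9.84 per share

PV(dividends) I = 1.52·e^(−0.0514·2/12) = 1.5070
Fair forward F* = (S − I)·e^(rT) = (236.56 − 1.5070)·e^0.021417 = 235.0530 × 1.021648 = 240.1414
Market ¥249.98 > fair 240.1414: forward overpriced → cash-and-carry (borrow at r, buy the stock and collect the dividends, short the forward).
Profit at T = |F_mkt − F*| = |249.98 − 240.1414| = ¥9.84 per share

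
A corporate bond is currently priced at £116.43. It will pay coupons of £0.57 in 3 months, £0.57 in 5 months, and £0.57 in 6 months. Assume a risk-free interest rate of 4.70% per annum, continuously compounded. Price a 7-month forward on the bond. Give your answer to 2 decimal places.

£117.94

PV(coupons) I = 0.57·e^(−0.0470·3/12) + 0.57·e^(−0.0470·5/12) + 0.57·e^(−0.0470·6/12)
I = 0.5633 + 0.5589 + 0.5568 = 1.6790
F = (S − I)·e^(rT) = (116.43 − 1.6790) · e^(0.0470·7/12)
= 114.7510 · e^0.027417 = 114.7510 × 1.027796 = £117.94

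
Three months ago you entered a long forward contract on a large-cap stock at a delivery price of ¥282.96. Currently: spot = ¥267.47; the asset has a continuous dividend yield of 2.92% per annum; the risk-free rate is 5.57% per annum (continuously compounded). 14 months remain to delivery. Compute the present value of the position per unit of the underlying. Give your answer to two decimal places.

-¥6.65

Current fair forward for the remaining 14 months: F = S·e^((r − q)·T), (r − q) = 0.0557 − 0.0292 = 0.0265
F = 267.47 · e^(0.0265 × 14/12) = 267.47 × 1.031400 = 275.8686
Value of long forward = (F − K)·e^(−rT) = (275.8686 − 282.96) · e^(−0.0557·14/12)
= -7.0914 × 0.937083 = -6.65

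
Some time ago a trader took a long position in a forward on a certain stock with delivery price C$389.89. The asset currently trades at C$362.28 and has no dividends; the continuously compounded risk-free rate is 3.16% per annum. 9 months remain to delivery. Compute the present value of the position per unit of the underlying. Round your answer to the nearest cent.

Current fair forward for the remaining 9 months: F = S·e^(r·T), r = 0.0316
F = 362.28 · e^(0.0316 × 9/12) = 362.28 × 1.023983 = 370.9686
Value of long forward = (F − K)·e^(−rT) = (370.9686 − 389.89) · e^(−0.0316·9/12)
= -18.9214 × 0.976579 = -18.48

-C$18.48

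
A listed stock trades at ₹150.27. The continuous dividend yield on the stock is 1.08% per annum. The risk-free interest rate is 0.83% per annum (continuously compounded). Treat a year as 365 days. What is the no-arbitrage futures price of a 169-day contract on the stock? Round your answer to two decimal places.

F = S·e^((r − q)T) = 150.27 · e^((0.0083 − 0.0108) × 169/365)
= 150.27 · e^-0.001158 = 150.27 × 0.998843
F = ₹150.10

₹150.10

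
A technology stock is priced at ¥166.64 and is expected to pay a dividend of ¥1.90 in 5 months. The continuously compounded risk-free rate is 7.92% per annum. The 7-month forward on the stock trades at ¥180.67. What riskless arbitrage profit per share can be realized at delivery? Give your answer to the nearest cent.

¥8.08 per share

PV(dividends) I = 1.90·e^(−0.0792·5/12) = 1.8383
Fair forward F* = (S − I)·e^(rT) = (166.64 − 1.8383)·e^0.046200 = 164.8017 × 1.047284 = 172.5942
Market ¥180.67 > fair 172.5942: forward overpriced → cash-and-carry (borrow at r, buy the stock and collect the dividends, short the forward).
Profit at T = |F_mkt − F*| = |180.67 − 172.5942| = ¥8.08 per share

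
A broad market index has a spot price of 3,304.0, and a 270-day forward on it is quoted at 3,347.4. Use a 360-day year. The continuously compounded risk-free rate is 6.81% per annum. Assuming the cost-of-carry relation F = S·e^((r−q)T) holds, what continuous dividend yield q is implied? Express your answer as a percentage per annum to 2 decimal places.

5.07%

From F = S·e^((r−q)T): (r − q) = ln(F/S)/T
ln(3347.4/3304.0) = ln(1.013136) = 0.013050
(r − q) = 0.013050 / (270/360) = 0.017400
q = r − ln(F/S)/T = 0.0681 − 0.017400 = 0.050700
q = 5.07%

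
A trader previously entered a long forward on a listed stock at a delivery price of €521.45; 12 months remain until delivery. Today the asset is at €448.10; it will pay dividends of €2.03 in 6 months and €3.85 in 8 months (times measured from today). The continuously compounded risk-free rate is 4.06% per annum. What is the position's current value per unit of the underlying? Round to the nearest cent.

PV(remaining dividends) I = 2.03·e^(−0.0406·6/12) + 3.85·e^(−0.0406·8/12) = 5.7364
Current forward F = (S − I)·e^(rT) = (448.10 − 5.7364)·e^(0.0406·12/12) = 442.3636 × 1.041435 = 460.6929
Value (long) = (F − K)·e^(−rT) = (460.6929 − 521.45) × 0.960213 = -58.3398
Value = -€58.34

-€58.34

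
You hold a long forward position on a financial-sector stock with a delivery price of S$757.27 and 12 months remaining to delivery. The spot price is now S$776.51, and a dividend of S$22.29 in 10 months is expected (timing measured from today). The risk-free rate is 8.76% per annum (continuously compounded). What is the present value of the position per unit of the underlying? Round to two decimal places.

PV(remaining dividends) I = 22.29·e^(−0.0876·10/12) = 20.7208
Current forward F = (S − I)·e^(rT) = (776.51 − 20.7208)·e^(0.0876·12/12) = 755.7892 × 1.091551 = 824.9825
Value (long) = (F − K)·e^(−rT) = (824.9825 − 757.27) × 0.916127 = 62.0332
Value = S$62.03

S$62.03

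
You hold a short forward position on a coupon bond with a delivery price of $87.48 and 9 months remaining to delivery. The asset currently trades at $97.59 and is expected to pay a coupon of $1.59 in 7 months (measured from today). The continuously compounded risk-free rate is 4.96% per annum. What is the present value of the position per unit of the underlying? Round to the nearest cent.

-$11.76

PV(remaining coupons) I = 1.59·e^(−0.0496·7/12) = 1.5447
Current forward F = (S − I)·e^(rT) = (97.59 − 1.5447)·e^(0.0496·9/12) = 96.0453 × 1.037901 = 99.6855
Value (long) = (F − K)·e^(−rT) = (99.6855 − 87.48) × 0.963483 = 11.7598
Short position value = −(long value) = -$11.76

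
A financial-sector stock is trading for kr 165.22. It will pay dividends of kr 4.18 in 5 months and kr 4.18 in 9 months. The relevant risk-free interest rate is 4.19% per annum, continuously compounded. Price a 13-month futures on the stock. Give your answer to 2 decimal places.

kr 164.36

PV(dividends) I = 4.18·e^(−0.0419·5/12) + 4.18·e^(−0.0419·9/12)
I = 4.1077 + 4.0507 = 8.1584
F = (S − I)·e^(rT) = (165.22 − 8.1584) · e^(0.0419·13/12)
= 157.0616 · e^0.045392 = 157.0616 × 1.046438 = kr 164.36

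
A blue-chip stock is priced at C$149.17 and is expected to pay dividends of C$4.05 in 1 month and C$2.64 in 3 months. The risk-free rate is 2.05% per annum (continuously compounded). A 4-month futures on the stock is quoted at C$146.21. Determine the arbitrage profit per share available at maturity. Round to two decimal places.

C$2.73 per share

PV(dividends) I = 4.05·e^(−0.0205·1/12) + 2.64·e^(−0.0205·3/12) = 6.6696
Fair futures F* = (S − I)·e^(rT) = (149.17 − 6.6696)·e^0.006833 = 142.5004 × 1.006856 = 143.4774
Market C$146.21 > fair 143.4774: forward overpriced → cash-and-carry (borrow at r, buy the stock and collect the dividends, short the forward).
Profit at T = |F_mkt − F*| = |146.21 − 143.4774| = C$2.73 per share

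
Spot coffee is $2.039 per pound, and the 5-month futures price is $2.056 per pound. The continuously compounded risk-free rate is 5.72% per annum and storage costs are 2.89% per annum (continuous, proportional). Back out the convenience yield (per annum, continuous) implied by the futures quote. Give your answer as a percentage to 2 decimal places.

6.62%

F = S·e^((r+u−y)T) ⇒ (r+u−y) = ln(F/S)/T
ln(2.056/2.039) = 0.008303; /T ⇒ 0.019927
y = r + u − ln(F/S)/T = 0.0572 + 0.0289 − 0.019927 = 0.066173
y = 6.62%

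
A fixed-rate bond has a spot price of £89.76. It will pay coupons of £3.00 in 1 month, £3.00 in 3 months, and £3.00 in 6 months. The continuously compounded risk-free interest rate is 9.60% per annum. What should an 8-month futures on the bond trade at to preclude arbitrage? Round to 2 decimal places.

£86.35

PV(coupons) I = 3.00·e^(−0.0960·1/12) + 3.00·e^(−0.0960·3/12) + 3.00·e^(−0.0960·6/12)
I = 2.9761 + 2.9289 + 2.8594 = 8.7644
F = (S − I)·e^(rT) = (89.76 − 8.7644) · e^(0.0960·8/12)
= 80.9956 · e^0.064000 = 80.9956 × 1.066092 = £86.35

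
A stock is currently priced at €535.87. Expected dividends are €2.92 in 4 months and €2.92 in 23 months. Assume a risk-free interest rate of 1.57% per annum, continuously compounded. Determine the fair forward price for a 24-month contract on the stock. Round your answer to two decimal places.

PV(dividends) I = 2.92·e^(−0.0157·4/12) + 2.92·e^(−0.0157·23/12)
I = 2.9048 + 2.8334 = 5.7382
F = (S − I)·e^(rT) = (535.87 − 5.7382) · e^(0.0157·24/12)
= 530.1318 · e^0.031400 = 530.1318 × 1.031898 = €547.04

€547.04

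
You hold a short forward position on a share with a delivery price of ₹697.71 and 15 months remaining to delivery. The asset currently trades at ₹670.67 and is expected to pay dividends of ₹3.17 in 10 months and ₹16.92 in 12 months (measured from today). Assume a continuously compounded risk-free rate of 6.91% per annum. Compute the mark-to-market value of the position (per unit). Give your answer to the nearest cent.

PV(remaining dividends) I = 3.17·e^(−0.0691·10/12) + 16.92·e^(−0.0691·12/12) = 18.7829
Current forward F = (S − I)·e^(rT) = (670.67 − 18.7829)·e^(0.0691·15/12) = 651.8871 × 1.090215 = 710.6971
Value (long) = (F − K)·e^(−rT) = (710.6971 − 697.71) × 0.917250 = 11.9124
Short position value = −(long value) = -₹11.91

-₹11.91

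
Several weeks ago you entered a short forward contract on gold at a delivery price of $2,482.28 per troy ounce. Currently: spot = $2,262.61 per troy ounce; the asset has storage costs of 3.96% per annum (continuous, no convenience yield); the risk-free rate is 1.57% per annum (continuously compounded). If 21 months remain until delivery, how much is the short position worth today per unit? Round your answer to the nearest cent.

-$9.96 per troy ounce

Current fair forward for the remaining 21 months: F = S·e^((r + u)·T), (r + u) = 0.0157 + 0.0396 = 0.0553
F = 2262.61 · e^(0.0553 × 21/12) = 2262.61 × 1.10161248 = 2492.5194
Value of long forward = (F − K)·e^(−rT) = (2492.5194 − 2482.28) · e^(−0.0157·21/12)
= 10.2394 × 0.97289900 = 9.96
Short position value = −(long value) = -$9.96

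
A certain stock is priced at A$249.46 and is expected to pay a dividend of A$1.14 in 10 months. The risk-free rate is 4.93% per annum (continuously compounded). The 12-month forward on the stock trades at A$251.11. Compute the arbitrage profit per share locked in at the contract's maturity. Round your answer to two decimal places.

A$9.81 per share

PV(dividends) I = 1.14·e^(−0.0493·10/12) = 1.0941
Fair forward F* = (S − I)·e^(rT) = (249.46 − 1.0941)·e^0.049300 = 248.3659 × 1.050535 = 260.9171
Market A$251.11 < fair 260.9171: forward underpriced → reverse cash-and-carry (short the stock, invest proceeds at r, pay the dividends, go long the forward).
Profit at T = |F_mkt − F*| = |251.11 − 260.9171| = A$9.81 per share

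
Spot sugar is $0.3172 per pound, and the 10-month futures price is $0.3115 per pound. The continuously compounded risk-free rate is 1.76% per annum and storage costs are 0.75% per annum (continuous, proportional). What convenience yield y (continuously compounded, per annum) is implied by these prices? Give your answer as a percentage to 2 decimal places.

F = S·e^((r+u−y)T) ⇒ (r+u−y) = ln(F/S)/T
ln(0.3115/0.3172) = -0.018133; /T ⇒ -0.021760
y = r + u − ln(F/S)/T = 0.0176 + 0.0075 + 0.021760 = 0.046860
y = 4.69%

4.69%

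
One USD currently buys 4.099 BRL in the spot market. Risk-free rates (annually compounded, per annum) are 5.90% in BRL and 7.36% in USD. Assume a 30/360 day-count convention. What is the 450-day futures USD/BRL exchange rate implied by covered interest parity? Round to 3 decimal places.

By covered interest parity, F = S · (1+r_BRL)^T / (1+r_USD)^T
= 4.099 × 1.074286 / 1.092831 = 4.099 × 0.983030
F = 4.029 BRL per USD

4.029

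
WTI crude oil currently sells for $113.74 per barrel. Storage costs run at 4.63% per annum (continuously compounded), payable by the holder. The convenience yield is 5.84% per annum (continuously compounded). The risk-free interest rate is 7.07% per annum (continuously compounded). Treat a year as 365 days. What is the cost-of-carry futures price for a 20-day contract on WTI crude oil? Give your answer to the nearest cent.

$114.11 per barrel

Net carry = r + u − y = 0.0707 + 0.0463 − 0.0584 = 0.0586
F = S·e^((r+u−y)T) = 113.74 · e^(0.0586 × 20/365) = 113.74 · e^0.003211
= 113.74 × 1.003216 = $114.11 per barrel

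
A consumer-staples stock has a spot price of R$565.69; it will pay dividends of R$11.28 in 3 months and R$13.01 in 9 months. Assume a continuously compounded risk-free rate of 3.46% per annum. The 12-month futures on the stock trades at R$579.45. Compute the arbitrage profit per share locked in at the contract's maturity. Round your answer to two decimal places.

PV(dividends) I = 11.28·e^(−0.0346·3/12) + 13.01·e^(−0.0346·9/12) = 23.8596
Fair futures F* = (S − I)·e^(rT) = (565.69 − 23.8596)·e^0.034600 = 541.8304 × 1.035206 = 560.9061
Market R$579.45 > fair 560.9061: forward overpriced → cash-and-carry (borrow at r, buy the stock and collect the dividends, short the forward).
Profit at T = |F_mkt − F*| = |579.45 − 560.9061| = R$18.54 per share

R$18.54 per share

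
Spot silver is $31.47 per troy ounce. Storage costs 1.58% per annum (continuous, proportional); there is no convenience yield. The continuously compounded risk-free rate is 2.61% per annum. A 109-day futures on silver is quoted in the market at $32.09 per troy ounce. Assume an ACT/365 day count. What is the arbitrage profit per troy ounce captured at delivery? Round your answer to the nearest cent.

$0.22 per troy ounce

Fair futures: F* = S·e^(carry·T), with carry = (r + u) = 0.0261 + 0.0158 = 0.0419
F* = 31.47 · e^(0.0419 × 109/365) = 31.47 · e^0.012513 = 31.47 × 1.012592 = $31.8663
Market $32.09 > fair $31.8663: forward overpriced → cash-and-carry (buy spot, short the forward).
At maturity, profit = |F_mkt − F*| = |32.09 − 31.8663| = $0.22 per troy ounce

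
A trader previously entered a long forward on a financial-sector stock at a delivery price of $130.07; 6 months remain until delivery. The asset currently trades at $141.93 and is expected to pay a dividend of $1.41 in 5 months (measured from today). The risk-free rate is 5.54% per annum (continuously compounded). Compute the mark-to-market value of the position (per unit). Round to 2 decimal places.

$14.04

PV(remaining dividends) I = 1.41·e^(−0.0554·5/12) = 1.3778
Current forward F = (S − I)·e^(rT) = (141.93 − 1.3778)·e^(0.0554·6/12) = 140.5522 × 1.028087 = 144.4999
Value (long) = (F − K)·e^(−rT) = (144.4999 − 130.07) × 0.972680 = 14.0357
Value = $14.04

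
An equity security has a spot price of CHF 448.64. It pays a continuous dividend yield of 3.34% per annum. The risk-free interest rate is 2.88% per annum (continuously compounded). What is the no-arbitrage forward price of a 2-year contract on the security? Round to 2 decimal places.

CHF 444.53

F = S·e^((r − q)T) = 448.64 · e^((0.0288 − 0.0334) × 2)
= 448.64 · e^-0.009200 = 448.64 × 0.990842
F = CHF 444.53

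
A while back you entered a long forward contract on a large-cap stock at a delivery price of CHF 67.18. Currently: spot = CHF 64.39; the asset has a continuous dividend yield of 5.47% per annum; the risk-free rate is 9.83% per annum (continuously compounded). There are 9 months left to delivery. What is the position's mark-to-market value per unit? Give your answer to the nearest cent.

Current fair forward for the remaining 9 months: F = S·e^((r − q)·T), (r − q) = 0.0983 − 0.0547 = 0.0436
F = 64.39 · e^(0.0436 × 9/12) = 64.39 × 1.033241 = 66.5304
Value of long forward = (F − K)·e^(−rT) = (66.5304 − 67.18) · e^(−0.0983·9/12)
= -0.6496 × 0.928927 = -0.60

-CHF 0.60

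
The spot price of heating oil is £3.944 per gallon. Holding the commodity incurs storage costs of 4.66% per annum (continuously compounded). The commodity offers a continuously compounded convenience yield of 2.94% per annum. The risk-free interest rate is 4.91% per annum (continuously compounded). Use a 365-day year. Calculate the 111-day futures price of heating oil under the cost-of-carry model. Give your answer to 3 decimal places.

£4.024 per gallon

Net carry = r + u − y = 0.0491 + 0.0466 − 0.0294 = 0.0663
F = S·e^((r+u−y)T) = 3.944 · e^(0.0663 × 111/365) = 3.944 · e^0.020162
= 3.944 × 1.020367 = £4.024 per gallon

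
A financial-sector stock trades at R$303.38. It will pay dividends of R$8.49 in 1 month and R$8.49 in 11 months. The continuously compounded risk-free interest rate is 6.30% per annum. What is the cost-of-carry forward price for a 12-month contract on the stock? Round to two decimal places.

PV(dividends) I = 8.49·e^(−0.0630·1/12) + 8.49·e^(−0.0630·11/12)
I = 8.4455 + 8.0136 = 16.4591
F = (S − I)·e^(rT) = (303.38 − 16.4591) · e^(0.0630·12/12)
= 286.9209 · e^0.063000 = 286.9209 × 1.065027 = R$305.58

R$305.58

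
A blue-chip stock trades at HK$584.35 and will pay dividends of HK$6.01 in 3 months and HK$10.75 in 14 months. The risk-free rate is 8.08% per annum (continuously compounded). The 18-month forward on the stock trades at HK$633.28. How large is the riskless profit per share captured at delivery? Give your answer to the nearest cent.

PV(dividends) I = 6.01·e^(−0.0808·3/12) + 10.75·e^(−0.0808·14/12) = 15.6727
Fair forward F* = (S − I)·e^(rT) = (584.35 − 15.6727)·e^0.121200 = 568.6773 × 1.128851 = 641.9519
Market HK$633.28 < fair 641.9519: forward underpriced → reverse cash-and-carry (short the stock, invest proceeds at r, pay the dividends, go long the forward).
Profit at T = |F_mkt − F*| = |633.28 − 641.9519| = HK$8.67 per share

HK$8.67 per share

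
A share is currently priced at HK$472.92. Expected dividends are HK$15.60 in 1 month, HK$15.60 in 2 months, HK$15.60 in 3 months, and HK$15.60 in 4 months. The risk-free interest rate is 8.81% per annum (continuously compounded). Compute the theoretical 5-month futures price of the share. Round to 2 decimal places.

HK$427.04

PV(dividends) I = 15.60·e^(−0.0881·1/12) + 15.60·e^(−0.0881·2/12) + 15.60·e^(−0.0881·3/12) + 15.60·e^(−0.0881·4/12)
I = 15.4859 + 15.3726 + 15.2602 + 15.1485 = 61.2672
F = (S − I)·e^(rT) = (472.92 − 61.2672) · e^(0.0881·5/12)
= 411.6528 · e^0.036708 = 411.6528 × 1.037390 = HK$427.04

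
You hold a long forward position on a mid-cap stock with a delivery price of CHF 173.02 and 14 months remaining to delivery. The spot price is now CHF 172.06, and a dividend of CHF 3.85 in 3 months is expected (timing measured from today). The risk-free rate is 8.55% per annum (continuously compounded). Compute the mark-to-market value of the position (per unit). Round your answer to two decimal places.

PV(remaining dividends) I = 3.85·e^(−0.0855·3/12) = 3.7686
Current forward F = (S − I)·e^(rT) = (172.06 − 3.7686)·e^(0.0855·14/12) = 168.2914 × 1.104895 = 185.9443
Value (long) = (F − K)·e^(−rT) = (185.9443 − 173.02) × 0.905064 = 11.6973
Value = CHF 11.70

CHF 11.70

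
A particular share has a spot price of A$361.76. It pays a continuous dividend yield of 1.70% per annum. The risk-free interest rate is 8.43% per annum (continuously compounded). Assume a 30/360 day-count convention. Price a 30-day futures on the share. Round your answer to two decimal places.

F = S·e^((r − q)T) = 361.76 · e^((0.0843 − 0.0170) × 30/360)
= 361.76 · e^0.005608 = 361.76 × 1.005624
F = A$363.79

A$363.79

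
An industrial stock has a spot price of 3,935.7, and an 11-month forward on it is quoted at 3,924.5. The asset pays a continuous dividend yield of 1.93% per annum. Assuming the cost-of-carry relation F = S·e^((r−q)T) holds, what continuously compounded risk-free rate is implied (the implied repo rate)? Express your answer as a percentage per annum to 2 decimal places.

From F = S·e^((r−q)T): (r − q) = ln(F/S)/T
ln(3924.5/3935.7) = ln(0.997154) = -0.002850
(r − q) = -0.002850 / (11/12) = -0.003109
r = ln(F/S)/T + q = -0.003109 + 0.0193 = 0.016191
r = 1.62%

1.62%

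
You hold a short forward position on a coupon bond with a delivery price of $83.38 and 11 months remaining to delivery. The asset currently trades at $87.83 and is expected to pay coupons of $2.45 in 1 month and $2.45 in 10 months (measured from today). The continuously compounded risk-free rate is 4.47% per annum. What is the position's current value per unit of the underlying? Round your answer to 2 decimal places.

-$3.00

PV(remaining coupons) I = 2.45·e^(−0.0447·1/12) + 2.45·e^(−0.0447·10/12) = 4.8013
Current forward F = (S − I)·e^(rT) = (87.83 − 4.8013)·e^(0.0447·11/12) = 83.0287 × 1.041826 = 86.5015
Value (long) = (F − K)·e^(−rT) = (86.5015 − 83.38) × 0.959853 = 2.9962
Short position value = −(long value) = -$3.00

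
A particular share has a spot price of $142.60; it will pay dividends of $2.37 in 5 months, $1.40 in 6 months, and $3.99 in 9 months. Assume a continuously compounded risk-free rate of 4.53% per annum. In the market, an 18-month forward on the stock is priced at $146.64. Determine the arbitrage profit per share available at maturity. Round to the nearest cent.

$2.10 per share

PV(dividends) I = 2.37·e^(−0.0453·5/12) + 1.40·e^(−0.0453·6/12) + 3.99·e^(−0.0453·9/12) = 7.5510
Fair forward F* = (S − I)·e^(rT) = (142.60 − 7.5510)·e^0.067950 = 135.0490 × 1.070312 = 144.5446
Market $146.64 > fair 144.5446: forward overpriced → cash-and-carry (borrow at r, buy the stock and collect the dividends, short the forward).
Profit at T = |F_mkt − F*| = |146.64 − 144.5446| = $2.10 per share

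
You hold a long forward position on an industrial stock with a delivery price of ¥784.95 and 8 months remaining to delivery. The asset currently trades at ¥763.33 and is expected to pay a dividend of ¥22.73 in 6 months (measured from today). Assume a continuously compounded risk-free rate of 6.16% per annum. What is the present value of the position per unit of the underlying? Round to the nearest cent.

-¥12.08

PV(remaining dividends) I = 22.73·e^(−0.0616·6/12) = 22.0406
Current forward F = (S − I)·e^(rT) = (763.33 − 22.0406)·e^(0.0616·8/12) = 741.2894 × 1.041922 = 772.3657
Value (long) = (F − K)·e^(−rT) = (772.3657 − 784.95) × 0.959765 = -12.0780
Value = -¥12.08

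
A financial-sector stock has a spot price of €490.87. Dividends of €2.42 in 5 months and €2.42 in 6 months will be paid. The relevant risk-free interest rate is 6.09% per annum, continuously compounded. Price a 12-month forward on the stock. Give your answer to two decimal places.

PV(dividends) I = 2.42·e^(−0.0609·5/12) + 2.42·e^(−0.0609·6/12)
I = 2.3594 + 2.3474 = 4.7068
F = (S − I)·e^(rT) = (490.87 − 4.7068) · e^(0.0609·12/12)
= 486.1632 · e^0.060900 = 486.1632 × 1.062793 = €516.69

€516.69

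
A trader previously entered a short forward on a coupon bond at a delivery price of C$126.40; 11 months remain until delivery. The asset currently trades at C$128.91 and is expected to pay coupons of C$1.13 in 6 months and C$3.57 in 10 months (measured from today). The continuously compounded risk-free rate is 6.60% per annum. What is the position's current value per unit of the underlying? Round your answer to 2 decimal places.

-C$5.46

PV(remaining coupons) I = 1.13·e^(−0.0660·6/12) + 3.57·e^(−0.0660·10/12) = 4.4723
Current forward F = (S − I)·e^(rT) = (128.91 − 4.4723)·e^(0.0660·11/12) = 124.4377 × 1.062368 = 132.1986
Value (long) = (F − K)·e^(−rT) = (132.1986 − 126.40) × 0.941294 = 5.4582
Short position value = −(long value) = -C$5.46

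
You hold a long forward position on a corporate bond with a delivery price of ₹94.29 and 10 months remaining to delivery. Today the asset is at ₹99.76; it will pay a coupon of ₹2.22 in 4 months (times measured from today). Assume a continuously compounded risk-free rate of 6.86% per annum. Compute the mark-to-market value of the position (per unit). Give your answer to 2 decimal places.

PV(remaining coupons) I = 2.22·e^(−0.0686·4/12) = 2.1698
Current forward F = (S − I)·e^(rT) = (99.76 − 2.1698)·e^(0.0686·10/12) = 97.5902 × 1.058832 = 103.3316
Value (long) = (F − K)·e^(−rT) = (103.3316 − 94.29) × 0.944437 = 8.5392
Value = ₹8.54

₹8.54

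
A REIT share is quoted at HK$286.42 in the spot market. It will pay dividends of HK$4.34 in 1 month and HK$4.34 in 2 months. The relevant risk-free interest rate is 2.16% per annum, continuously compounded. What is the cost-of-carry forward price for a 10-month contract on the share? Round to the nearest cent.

HK$282.81

PV(dividends) I = 4.34·e^(−0.0216·1/12) + 4.34·e^(−0.0216·2/12)
I = 4.3322 + 4.3244 = 8.6566
F = (S − I)·e^(rT) = (286.42 − 8.6566) · e^(0.0216·10/12)
= 277.7634 · e^0.018000 = 277.7634 × 1.018163 = HK$282.81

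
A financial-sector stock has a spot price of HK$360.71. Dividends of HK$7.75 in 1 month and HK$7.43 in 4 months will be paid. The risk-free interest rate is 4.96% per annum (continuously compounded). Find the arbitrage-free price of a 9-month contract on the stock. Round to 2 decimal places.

PV(dividends) I = 7.75·e^(−0.0496·1/12) + 7.43·e^(−0.0496·4/12)
I = 7.7180 + 7.3082 = 15.0262
F = (S − I)·e^(rT) = (360.71 − 15.0262) · e^(0.0496·9/12)
= 345.6838 · e^0.037200 = 345.6838 × 1.037901 = HK$358.79

HK$358.79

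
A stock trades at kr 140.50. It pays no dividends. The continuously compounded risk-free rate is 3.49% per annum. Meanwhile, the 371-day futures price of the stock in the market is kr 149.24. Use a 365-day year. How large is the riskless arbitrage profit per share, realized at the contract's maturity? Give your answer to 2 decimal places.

kr 3.67 per share

Fair futures: F* = S·e^(carry·T), with carry = r = 0.0349
F* = 140.50 · e^(0.0349 × 371/365) = 140.50 · e^0.035474 = 140.50 × 1.036111 = kr 145.5736
Market kr 149.24 > fair kr 145.5736: forward overpriced → cash-and-carry (buy spot, short the forward).
At maturity, profit = |F_mkt − F*| = |149.24 − 145.5736| = kr 3.67 per share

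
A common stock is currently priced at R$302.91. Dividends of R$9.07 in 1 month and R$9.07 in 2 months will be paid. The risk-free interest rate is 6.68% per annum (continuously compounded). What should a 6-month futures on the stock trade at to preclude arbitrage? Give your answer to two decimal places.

R$294.60

PV(dividends) I = 9.07·e^(−0.0668·1/12) + 9.07·e^(−0.0668·2/12)
I = 9.0197 + 8.9696 = 17.9893
F = (S − I)·e^(rT) = (302.91 − 17.9893) · e^(0.0668·6/12)
= 284.9207 · e^0.033400 = 284.9207 × 1.033964 = R$294.60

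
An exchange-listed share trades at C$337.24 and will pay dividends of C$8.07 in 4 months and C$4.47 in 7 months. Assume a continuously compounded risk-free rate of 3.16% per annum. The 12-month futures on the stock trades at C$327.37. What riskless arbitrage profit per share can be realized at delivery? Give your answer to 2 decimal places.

C$7.93 per share

PV(dividends) I = 8.07·e^(−0.0316·4/12) + 4.47·e^(−0.0316·7/12) = 12.3738
Fair futures F* = (S − I)·e^(rT) = (337.24 − 12.3738)·e^0.031600 = 324.8662 × 1.032105 = 335.2960
Market C$327.37 < fair 335.2960: forward underpriced → reverse cash-and-carry (short the stock, invest proceeds at r, pay the dividends, go long the forward).
Profit at T = |F_mkt − F*| = |327.37 − 335.2960| = C$7.93 per share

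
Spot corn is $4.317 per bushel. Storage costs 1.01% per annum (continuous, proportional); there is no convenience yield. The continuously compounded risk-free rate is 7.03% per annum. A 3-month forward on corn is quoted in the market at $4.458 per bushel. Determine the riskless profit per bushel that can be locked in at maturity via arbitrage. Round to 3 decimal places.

$0.053 per bushel

Fair forward: F* = S·e^(carry·T), with carry = (r + u) = 0.0703 + 0.0101 = 0.0804
F* = 4.317 · e^(0.0804 × 3/12) = 4.317 · e^0.020100 = 4.317 × 1.020303 = $4.4046
Market $4.458 > fair $4.4046: forward overpriced → cash-and-carry (buy spot, short the forward).
At maturity, profit = |F_mkt − F*| = |4.458 − 4.4046| = $0.053 per bushel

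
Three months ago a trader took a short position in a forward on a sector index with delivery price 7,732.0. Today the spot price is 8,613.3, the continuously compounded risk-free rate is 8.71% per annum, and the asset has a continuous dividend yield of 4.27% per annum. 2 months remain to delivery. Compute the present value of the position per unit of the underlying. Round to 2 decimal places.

Current fair forward for the remaining 2 months: F = S·e^((r − q)·T), (r − q) = 0.0871 − 0.0427 = 0.0444
F = 8613.3 · e^(0.0444 × 2/12) = 8613.3 × 1.00742745 = 8677.2749
Value of long forward = (F − K)·e^(−rT) = (8677.2749 − 7732.0) · e^(−0.0871·2/12)
= 945.2749 × 0.98558819 = 931.65
Short position value = −(long value) = -931.65

-931.65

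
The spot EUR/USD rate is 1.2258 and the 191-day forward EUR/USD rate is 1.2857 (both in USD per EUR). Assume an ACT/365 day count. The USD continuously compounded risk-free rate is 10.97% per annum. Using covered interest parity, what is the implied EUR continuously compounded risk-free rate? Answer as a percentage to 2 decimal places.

F = S·e^((r_USD − r_EUR)T) ⇒ r_EUR = r_USD − ln(F/S)/T
ln(1.2857/1.2258) = 0.047710; /(191/365) = 0.091174
r_EUR = 0.1097 − 0.091174 = 0.018526
r_EUR = 1.85%

1.85%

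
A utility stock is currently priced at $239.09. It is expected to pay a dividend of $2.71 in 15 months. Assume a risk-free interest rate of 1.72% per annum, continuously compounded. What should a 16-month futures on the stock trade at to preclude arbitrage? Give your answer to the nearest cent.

PV(dividends) I = 2.71·e^(−0.0172·15/12)
I = 2.6524
F = (S − I)·e^(rT) = (239.09 − 2.6524) · e^(0.0172·16/12)
= 236.4376 · e^0.022933 = 236.4376 × 1.023198 = $241.92

$241.92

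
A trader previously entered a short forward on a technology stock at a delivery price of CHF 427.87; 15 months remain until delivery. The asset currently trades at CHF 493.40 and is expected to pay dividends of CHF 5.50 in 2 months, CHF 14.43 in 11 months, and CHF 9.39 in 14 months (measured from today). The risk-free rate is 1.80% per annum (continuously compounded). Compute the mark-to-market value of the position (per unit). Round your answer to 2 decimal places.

PV(remaining dividends) I = 5.50·e^(−0.0180·2/12) + 14.43·e^(−0.0180·11/12) + 9.39·e^(−0.0180·14/12) = 28.8722
Current forward F = (S − I)·e^(rT) = (493.40 − 28.8722)·e^(0.0180·15/12) = 464.5278 × 1.022755 = 475.0981
Value (long) = (F − K)·e^(−rT) = (475.0981 − 427.87) × 0.977751 = 46.1773
Short position value = −(long value) = -CHF 46.18

-CHF 46.18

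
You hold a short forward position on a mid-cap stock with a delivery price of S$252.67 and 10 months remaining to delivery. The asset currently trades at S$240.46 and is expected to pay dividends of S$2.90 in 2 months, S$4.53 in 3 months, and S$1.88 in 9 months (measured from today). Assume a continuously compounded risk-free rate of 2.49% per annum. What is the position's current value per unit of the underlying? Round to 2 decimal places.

PV(remaining dividends) I = 2.90·e^(−0.0249·2/12) + 4.53·e^(−0.0249·3/12) + 1.88·e^(−0.0249·9/12) = 9.2351
Current forward F = (S − I)·e^(rT) = (240.46 − 9.2351)·e^(0.0249·10/12) = 231.2249 × 1.020967 = 236.0730
Value (long) = (F − K)·e^(−rT) = (236.0730 − 252.67) × 0.979464 = -16.2562
Short position value = −(long value) = S$16.26

S$16.26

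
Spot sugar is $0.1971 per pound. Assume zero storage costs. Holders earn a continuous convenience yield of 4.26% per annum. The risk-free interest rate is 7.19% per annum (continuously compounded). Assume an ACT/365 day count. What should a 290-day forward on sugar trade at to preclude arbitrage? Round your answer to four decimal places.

$0.2017 per pound

Net carry = r + u − y = 0.0719 + 0.0000 − 0.0426 = 0.0293
F = S·e^((r+u−y)T) = 0.1971 · e^(0.0293 × 290/365) = 0.1971 · e^0.023279
= 0.1971 × 1.023552 = $0.2017 per pound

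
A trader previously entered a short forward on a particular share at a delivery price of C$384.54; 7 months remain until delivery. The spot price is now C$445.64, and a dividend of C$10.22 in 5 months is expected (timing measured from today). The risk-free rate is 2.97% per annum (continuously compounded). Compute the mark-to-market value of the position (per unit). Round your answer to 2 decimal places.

PV(remaining dividends) I = 10.22·e^(−0.0297·5/12) = 10.0943
Current forward F = (S − I)·e^(rT) = (445.64 − 10.0943)·e^(0.0297·7/12) = 435.5457 × 1.017476 = 443.1573
Value (long) = (F − K)·e^(−rT) = (443.1573 − 384.54) × 0.982824 = 57.6105
Short position value = −(long value) = -C$57.61

-C$57.61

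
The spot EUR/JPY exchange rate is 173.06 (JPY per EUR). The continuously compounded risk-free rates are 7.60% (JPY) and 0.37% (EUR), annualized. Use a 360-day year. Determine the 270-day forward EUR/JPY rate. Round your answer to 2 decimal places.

182.70

F = S·e^((r_JPY − r_EUR)T) = 173.06 · e^((0.0760 − 0.0037) × 270/360)
= 173.06 · e^0.054225 = 173.06 × 1.055722
F = 182.70 JPY per EUR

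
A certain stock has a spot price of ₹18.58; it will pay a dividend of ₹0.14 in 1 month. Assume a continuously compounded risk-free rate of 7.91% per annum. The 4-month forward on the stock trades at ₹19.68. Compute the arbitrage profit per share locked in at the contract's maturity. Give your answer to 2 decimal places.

₹0.75 per share

PV(dividends) I = 0.14·e^(−0.0791·1/12) = 0.1391
Fair forward F* = (S − I)·e^(rT) = (18.58 − 0.1391)·e^0.026367 = 18.4409 × 1.026718 = 18.9336
Market ₹19.68 > fair 18.9336: forward overpriced → cash-and-carry (borrow at r, buy the stock and collect the dividends, short the forward).
Profit at T = |F_mkt − F*| = |19.68 − 18.9336| = ₹0.75 per share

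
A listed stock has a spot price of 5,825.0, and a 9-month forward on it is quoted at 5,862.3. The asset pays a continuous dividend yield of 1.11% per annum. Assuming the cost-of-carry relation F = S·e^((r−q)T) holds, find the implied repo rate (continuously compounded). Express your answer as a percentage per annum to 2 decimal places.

From F = S·e^((r−q)T): (r − q) = ln(F/S)/T
ln(5862.3/5825.0) = ln(1.006403) = 0.006383
(r − q) = 0.006383 / (9/12) = 0.008511
r = ln(F/S)/T + q = 0.008511 + 0.0111 = 0.019611
r = 1.96%

1.96%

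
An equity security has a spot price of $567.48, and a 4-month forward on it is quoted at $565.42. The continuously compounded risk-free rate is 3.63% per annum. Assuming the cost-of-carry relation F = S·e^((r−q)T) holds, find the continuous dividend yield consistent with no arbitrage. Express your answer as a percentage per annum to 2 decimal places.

4.72%

From F = S·e^((r−q)T): (r − q) = ln(F/S)/T
ln(565.42/567.48) = ln(0.996370) = -0.003637
(r − q) = -0.003637 / (4/12) = -0.010911
q = r − ln(F/S)/T = 0.0363 + 0.010911 = 0.047211
q = 4.72%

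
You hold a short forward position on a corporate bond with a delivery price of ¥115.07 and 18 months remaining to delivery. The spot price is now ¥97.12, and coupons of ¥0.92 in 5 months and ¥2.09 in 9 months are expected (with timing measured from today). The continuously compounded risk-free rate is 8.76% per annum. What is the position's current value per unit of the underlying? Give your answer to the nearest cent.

PV(remaining coupons) I = 0.92·e^(−0.0876·5/12) + 2.09·e^(−0.0876·9/12) = 2.8441
Current forward F = (S − I)·e^(rT) = (97.12 − 2.8441)·e^(0.0876·18/12) = 94.2759 × 1.140424 = 107.5145
Value (long) = (F − K)·e^(−rT) = (107.5145 − 115.07) × 0.876867 = -6.6252
Short position value = −(long value) = ¥6.63

¥6.63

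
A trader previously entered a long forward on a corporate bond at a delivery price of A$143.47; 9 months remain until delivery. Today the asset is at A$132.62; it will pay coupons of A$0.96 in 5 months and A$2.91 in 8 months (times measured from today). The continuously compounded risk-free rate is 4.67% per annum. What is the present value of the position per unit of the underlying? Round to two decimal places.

-A$9.67

PV(remaining coupons) I = 0.96·e^(−0.0467·5/12) + 2.91·e^(−0.0467·8/12) = 3.7623
Current forward F = (S − I)·e^(rT) = (132.62 − 3.7623)·e^(0.0467·9/12) = 128.8577 × 1.035646 = 133.4510
Value (long) = (F − K)·e^(−rT) = (133.4510 − 143.47) × 0.965581 = -9.6742
Value = -A$9.67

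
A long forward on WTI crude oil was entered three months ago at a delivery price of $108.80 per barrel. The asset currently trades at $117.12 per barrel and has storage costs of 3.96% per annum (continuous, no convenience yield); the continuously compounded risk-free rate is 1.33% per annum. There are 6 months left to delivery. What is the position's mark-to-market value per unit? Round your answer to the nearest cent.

$11.38 per barrel

Current fair forward for the remaining 6 months: F = S·e^((r + u)·T), (r + u) = 0.0133 + 0.0396 = 0.0529
F = 117.12 · e^(0.0529 × 6/12) = 117.12 × 1.026803 = 120.2592
Value of long forward = (F − K)·e^(−rT) = (120.2592 − 108.80) · e^(−0.0133·6/12)
= 11.4592 × 0.993372 = 11.38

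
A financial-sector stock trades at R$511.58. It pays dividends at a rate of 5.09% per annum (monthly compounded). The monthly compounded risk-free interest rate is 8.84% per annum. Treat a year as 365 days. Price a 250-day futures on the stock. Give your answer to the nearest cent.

R$524.81

F = S · (1+r/12)^(12T) / (1+q/12)^(12T)
= 511.58 × 1.062183 / 1.035402 = 511.58 × 1.025865
F = R$524.81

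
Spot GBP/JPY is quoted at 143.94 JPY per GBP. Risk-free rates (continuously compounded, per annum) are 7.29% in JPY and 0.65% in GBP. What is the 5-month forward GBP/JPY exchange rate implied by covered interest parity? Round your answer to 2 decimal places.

F = S·e^((r_JPY − r_GBP)T) = 143.94 · e^((0.0729 − 0.0065) × 5/12)
= 143.94 · e^0.027667 = 143.94 × 1.028053
F = 147.98 JPY per GBP

147.98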